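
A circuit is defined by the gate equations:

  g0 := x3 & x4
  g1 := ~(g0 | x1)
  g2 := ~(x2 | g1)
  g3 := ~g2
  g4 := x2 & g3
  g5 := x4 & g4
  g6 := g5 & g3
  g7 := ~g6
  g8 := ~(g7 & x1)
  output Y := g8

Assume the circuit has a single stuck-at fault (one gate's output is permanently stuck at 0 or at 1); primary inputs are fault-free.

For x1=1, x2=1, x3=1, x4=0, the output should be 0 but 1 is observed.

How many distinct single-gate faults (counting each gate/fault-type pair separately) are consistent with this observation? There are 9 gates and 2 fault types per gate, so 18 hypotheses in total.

Fault-free: g0=0, g1=0, g2=0, g3=1, g4=1, g5=0, g6=0, g7=1, g8=0 → 0. Observed 1.
  g0: none of the 2 fault types match ✗
  g1: none of the 2 fault types match ✗
  g2: none of the 2 fault types match ✗
  g3: none of the 2 fault types match ✗
  g4: none of the 2 fault types match ✗
  g5: stuck-at-1 ✓; others ✗
  g6: stuck-at-1 ✓; others ✗
  g7: stuck-at-0 ✓; others ✗
  g8: stuck-at-1 ✓; others ✗
Consistent faults: {g5 stuck-at-1, g6 stuck-at-1, g7 stuck-at-0, g8 stuck-at-1} — 4 in all.

4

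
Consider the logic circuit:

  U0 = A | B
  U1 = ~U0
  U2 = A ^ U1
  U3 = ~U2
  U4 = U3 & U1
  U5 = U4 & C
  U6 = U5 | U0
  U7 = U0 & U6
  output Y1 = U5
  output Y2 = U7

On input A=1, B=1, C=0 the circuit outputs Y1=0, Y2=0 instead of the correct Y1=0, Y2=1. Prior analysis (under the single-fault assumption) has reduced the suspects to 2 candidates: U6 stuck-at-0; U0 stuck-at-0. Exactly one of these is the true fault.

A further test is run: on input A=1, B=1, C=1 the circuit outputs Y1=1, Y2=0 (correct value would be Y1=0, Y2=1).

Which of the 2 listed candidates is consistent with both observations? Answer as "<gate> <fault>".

Evaluate each candidate on input A=1, B=1, C=1:
  U6 stuck-at-0: U0=1, U1=0, U2=1, U3=0, U4=0, U5=0, U6=0 [stuck-at-0], U7=0 → Y1=0, Y2=0 — eliminated
  U0 stuck-at-0: U0=0 [stuck-at-0], U1=1, U2=0, U3=1, U4=1, U5=1, U6=1, U7=0 → Y1=1, Y2=0 — matches
Only U0 stuck-at-0 reproduces the observed Y1=1, Y2=0.

U0 stuck-at-0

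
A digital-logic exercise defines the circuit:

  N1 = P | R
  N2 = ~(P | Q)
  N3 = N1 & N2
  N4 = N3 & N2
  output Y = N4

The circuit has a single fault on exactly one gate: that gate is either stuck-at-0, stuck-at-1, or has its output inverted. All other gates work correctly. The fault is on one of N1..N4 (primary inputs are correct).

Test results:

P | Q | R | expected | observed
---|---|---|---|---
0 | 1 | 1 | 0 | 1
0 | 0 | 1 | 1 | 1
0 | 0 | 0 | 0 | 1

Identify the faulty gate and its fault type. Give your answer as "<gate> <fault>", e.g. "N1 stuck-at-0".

N4 stuck-at-1

Fault-free values for test 1 (P=0, Q=1, R=1): N1=1, N2=0, N3=0, N4=0, giving Y=0. Observed 1.
Test 1: faults giving observed 1 are {N2 stuck-at-1, N2 inverted output, N4 stuck-at-1, N4 inverted output}.
Test 2 (P=0, Q=0, R=1): fault-free N1=1, N2=1, N3=1, N4=1 → 1; observed 1. Eliminates N2 inverted output, N4 inverted output.
Test 3 (P=0, Q=0, R=0): fault-free N1=0, N2=1, N3=0, N4=0 → 0; observed 1. Eliminates N2 stuck-at-1.
Only N4 stuck-at-1 is consistent with every test.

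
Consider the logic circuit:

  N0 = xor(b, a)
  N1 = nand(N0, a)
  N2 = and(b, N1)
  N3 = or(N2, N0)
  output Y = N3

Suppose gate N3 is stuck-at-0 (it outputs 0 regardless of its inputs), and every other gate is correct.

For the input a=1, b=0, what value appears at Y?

0

Propagate with N3 forced: N0=1, N1=0, N2=0, N3=0 [stuck-at-0].
So Y = 0. (Without the fault it would be 1.)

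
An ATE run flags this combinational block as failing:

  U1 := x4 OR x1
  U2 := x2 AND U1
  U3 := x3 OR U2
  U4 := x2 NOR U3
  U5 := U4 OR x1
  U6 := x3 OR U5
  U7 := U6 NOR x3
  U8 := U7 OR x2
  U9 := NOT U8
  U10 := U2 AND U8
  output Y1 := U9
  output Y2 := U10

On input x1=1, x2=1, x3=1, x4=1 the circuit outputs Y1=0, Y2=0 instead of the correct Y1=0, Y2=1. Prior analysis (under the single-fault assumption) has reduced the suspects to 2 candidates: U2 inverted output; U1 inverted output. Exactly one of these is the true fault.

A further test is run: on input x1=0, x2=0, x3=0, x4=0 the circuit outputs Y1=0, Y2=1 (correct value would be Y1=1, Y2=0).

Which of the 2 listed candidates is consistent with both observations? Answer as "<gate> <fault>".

Evaluate each candidate on input x1=0, x2=0, x3=0, x4=0:
  U2 inverted output: U1=0, U2=1 [inverted output], U3=1, U4=0, U5=0, U6=0, U7=1, U8=1, U9=0, U10=1 → Y1=0, Y2=1 — matches
  U1 inverted output: U1=1 [inverted output], U2=0, U3=0, U4=1, U5=1, U6=1, U7=0, U8=0, U9=1, U10=0 → Y1=1, Y2=0 — eliminated
Only U2 inverted output reproduces the observed Y1=0, Y2=1.

U2 inverted output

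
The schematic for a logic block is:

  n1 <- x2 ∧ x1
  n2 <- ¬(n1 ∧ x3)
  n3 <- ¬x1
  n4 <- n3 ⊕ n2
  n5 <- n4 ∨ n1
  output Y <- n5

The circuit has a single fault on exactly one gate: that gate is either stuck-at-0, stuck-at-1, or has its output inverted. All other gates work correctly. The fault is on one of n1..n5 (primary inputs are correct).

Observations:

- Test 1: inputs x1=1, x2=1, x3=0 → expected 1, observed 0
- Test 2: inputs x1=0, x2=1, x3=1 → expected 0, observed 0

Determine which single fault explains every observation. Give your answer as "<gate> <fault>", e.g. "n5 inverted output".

n5 stuck-at-0

Fault-free values for test 1 (x1=1, x2=1, x3=0): n1=1, n2=1, n3=0, n4=1, n5=1, giving Y=1. Observed 0.
Test 1: faults giving observed 0 are {n5 stuck-at-0, n5 inverted output}.
Test 2 (x1=0, x2=1, x3=1): fault-free n1=0, n2=1, n3=1, n4=0, n5=0 → 0; observed 0. Eliminates n5 inverted output.
Only n5 stuck-at-0 is consistent with every test.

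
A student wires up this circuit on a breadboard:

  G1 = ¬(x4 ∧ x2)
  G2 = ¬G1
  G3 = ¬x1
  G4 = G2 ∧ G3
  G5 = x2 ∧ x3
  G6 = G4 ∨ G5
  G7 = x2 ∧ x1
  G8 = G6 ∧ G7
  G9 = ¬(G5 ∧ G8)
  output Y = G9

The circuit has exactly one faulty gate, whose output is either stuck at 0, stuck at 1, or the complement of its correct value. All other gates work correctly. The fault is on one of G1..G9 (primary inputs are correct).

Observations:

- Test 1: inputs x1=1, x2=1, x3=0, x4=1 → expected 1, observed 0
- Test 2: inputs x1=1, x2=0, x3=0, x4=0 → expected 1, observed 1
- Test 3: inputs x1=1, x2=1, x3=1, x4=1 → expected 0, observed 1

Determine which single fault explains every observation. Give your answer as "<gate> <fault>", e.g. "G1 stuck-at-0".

Fault-free values for test 1 (x1=1, x2=1, x3=0, x4=1): G1=0, G2=1, G3=0, G4=0, G5=0, G6=0, G7=1, G8=0, G9=1, giving Y=1. Observed 0.
Test 1: faults giving observed 0 are {G5 stuck-at-1, G5 inverted output, G9 stuck-at-0, G9 inverted output}.
Test 2 (x1=1, x2=0, x3=0, x4=0): fault-free G1=1, G2=0, G3=0, G4=0, G5=0, G6=0, G7=0, G8=0, G9=1 → 1; observed 1. Eliminates G9 stuck-at-0, G9 inverted output.
Test 3 (x1=1, x2=1, x3=1, x4=1): fault-free G1=0, G2=1, G3=0, G4=0, G5=1, G6=1, G7=1, G8=1, G9=0 → 0; observed 1. Eliminates G5 stuck-at-1.
Only G5 inverted output is consistent with every test.

G5 inverted output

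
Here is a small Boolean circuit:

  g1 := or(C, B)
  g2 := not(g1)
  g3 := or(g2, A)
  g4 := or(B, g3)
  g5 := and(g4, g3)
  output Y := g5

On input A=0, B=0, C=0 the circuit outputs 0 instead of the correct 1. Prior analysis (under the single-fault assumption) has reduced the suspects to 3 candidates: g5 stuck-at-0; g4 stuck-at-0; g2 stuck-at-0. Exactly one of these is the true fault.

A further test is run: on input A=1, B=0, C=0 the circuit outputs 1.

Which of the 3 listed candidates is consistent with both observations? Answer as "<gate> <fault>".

Evaluate each candidate on input A=1, B=0, C=0:
  g5 stuck-at-0: g1=0, g2=1, g3=1, g4=1, g5=0 [stuck-at-0] → 0 — eliminated
  g4 stuck-at-0: g1=0, g2=1, g3=1, g4=0 [stuck-at-0], g5=0 → 0 — eliminated
  g2 stuck-at-0: g1=0, g2=0 [stuck-at-0], g3=1, g4=1, g5=1 → 1 — matches
Only g2 stuck-at-0 reproduces the observed 1.

g2 stuck-at-0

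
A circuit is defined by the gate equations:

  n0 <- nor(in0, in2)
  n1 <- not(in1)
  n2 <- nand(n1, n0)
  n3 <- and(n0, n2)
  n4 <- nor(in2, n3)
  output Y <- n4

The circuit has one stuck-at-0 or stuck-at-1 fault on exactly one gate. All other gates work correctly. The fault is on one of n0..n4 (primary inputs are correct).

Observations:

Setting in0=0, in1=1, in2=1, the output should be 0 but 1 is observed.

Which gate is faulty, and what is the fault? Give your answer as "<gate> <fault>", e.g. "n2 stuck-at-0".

n4 stuck-at-1

Fault-free values for test 1 (in0=0, in1=1, in2=1): n0=0, n1=0, n2=1, n3=0, n4=0, giving Y=0. Observed 1.
Test 1: faults giving observed 1 are {n4 stuck-at-1}.
Only n4 stuck-at-1 is consistent with every test.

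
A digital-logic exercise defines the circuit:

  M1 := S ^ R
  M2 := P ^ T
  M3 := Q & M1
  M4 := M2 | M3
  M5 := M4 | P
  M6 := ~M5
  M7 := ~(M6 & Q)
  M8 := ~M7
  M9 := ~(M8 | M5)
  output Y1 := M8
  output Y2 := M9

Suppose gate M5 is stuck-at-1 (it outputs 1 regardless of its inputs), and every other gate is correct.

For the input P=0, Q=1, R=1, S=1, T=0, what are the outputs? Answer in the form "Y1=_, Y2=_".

Y1=0, Y2=0

Propagate with M5 forced: M1=0, M2=0, M3=0, M4=0, M5=1 [stuck-at-1], M6=0, M7=1, M8=0, M9=0.
So the outputs are Y1=0, Y2=0. (Without the fault they would be Y1=1, Y2=0.)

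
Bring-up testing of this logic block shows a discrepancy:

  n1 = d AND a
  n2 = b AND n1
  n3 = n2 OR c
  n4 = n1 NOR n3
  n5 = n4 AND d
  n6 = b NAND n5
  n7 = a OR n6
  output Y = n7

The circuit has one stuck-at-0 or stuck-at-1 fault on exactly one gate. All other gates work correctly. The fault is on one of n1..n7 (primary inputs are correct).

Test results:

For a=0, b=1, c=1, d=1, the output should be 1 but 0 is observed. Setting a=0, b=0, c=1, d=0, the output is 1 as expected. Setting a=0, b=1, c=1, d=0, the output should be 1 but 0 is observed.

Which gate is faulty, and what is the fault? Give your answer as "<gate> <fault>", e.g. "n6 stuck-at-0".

Fault-free values for test 1 (a=0, b=1, c=1, d=1): n1=0, n2=0, n3=1, n4=0, n5=0, n6=1, n7=1, giving Y=1. Observed 0.
Test 1: faults giving observed 0 are {n3 stuck-at-0, n4 stuck-at-1, n5 stuck-at-1, n6 stuck-at-0, n7 stuck-at-0}.
Test 2 (a=0, b=0, c=1, d=0): fault-free n1=0, n2=0, n3=1, n4=0, n5=0, n6=1, n7=1 → 1; observed 1. Eliminates n6 stuck-at-0, n7 stuck-at-0.
Test 3 (a=0, b=1, c=1, d=0): fault-free n1=0, n2=0, n3=1, n4=0, n5=0, n6=1, n7=1 → 1; observed 0. Eliminates n3 stuck-at-0, n4 stuck-at-1.
Only n5 stuck-at-1 is consistent with every test.

n5 stuck-at-1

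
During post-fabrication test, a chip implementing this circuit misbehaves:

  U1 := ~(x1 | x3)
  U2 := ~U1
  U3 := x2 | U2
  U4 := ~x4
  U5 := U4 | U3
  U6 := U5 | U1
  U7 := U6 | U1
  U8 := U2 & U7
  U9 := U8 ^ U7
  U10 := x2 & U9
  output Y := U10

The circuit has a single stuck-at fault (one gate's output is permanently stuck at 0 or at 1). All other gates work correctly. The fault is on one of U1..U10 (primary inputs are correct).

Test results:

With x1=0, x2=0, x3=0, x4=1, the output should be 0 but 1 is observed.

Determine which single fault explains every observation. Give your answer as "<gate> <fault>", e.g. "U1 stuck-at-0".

U10 stuck-at-1

Fault-free values for test 1 (x1=0, x2=0, x3=0, x4=1): U1=1, U2=0, U3=0, U4=0, U5=0, U6=1, U7=1, U8=0, U9=1, U10=0, giving Y=0. Observed 1.
Test 1: faults giving observed 1 are {U10 stuck-at-1}.
Only U10 stuck-at-1 is consistent with every test.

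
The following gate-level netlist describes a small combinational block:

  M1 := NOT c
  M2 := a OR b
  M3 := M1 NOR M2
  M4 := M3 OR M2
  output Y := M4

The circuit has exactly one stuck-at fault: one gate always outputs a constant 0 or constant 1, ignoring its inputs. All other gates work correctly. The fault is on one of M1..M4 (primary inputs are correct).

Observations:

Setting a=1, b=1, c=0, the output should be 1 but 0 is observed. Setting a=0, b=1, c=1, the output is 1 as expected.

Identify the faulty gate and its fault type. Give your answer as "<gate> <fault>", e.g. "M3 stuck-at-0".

Fault-free values for test 1 (a=1, b=1, c=0): M1=1, M2=1, M3=0, M4=1, giving Y=1. Observed 0.
Test 1: faults giving observed 0 are {M2 stuck-at-0, M4 stuck-at-0}.
Test 2 (a=0, b=1, c=1): fault-free M1=0, M2=1, M3=0, M4=1 → 1; observed 1. Eliminates M4 stuck-at-0.
Only M2 stuck-at-0 is consistent with every test.

M2 stuck-at-0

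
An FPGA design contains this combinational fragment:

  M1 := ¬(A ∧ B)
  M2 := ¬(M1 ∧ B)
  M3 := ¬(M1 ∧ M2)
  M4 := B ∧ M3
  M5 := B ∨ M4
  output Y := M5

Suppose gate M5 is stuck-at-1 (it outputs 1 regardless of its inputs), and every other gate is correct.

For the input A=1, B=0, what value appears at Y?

Propagate with M5 forced: M1=1, M2=1, M3=0, M4=0, M5=1 [stuck-at-1].
So Y = 1. (Without the fault it would be 0.)

1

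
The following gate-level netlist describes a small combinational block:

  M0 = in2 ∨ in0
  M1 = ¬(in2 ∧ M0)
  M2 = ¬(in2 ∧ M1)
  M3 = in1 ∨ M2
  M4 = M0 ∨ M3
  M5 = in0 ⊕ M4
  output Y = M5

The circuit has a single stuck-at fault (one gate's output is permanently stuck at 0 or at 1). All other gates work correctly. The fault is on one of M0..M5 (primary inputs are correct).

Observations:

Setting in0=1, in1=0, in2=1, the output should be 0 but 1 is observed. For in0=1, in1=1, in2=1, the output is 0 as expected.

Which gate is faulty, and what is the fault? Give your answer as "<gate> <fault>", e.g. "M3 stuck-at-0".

Fault-free values for test 1 (in0=1, in1=0, in2=1): M0=1, M1=0, M2=1, M3=1, M4=1, M5=0, giving Y=0. Observed 1.
Test 1: faults giving observed 1 are {M0 stuck-at-0, M4 stuck-at-0, M5 stuck-at-1}.
Test 2 (in0=1, in1=1, in2=1): fault-free M0=1, M1=0, M2=1, M3=1, M4=1, M5=0 → 0; observed 0. Eliminates M4 stuck-at-0, M5 stuck-at-1.
Only M0 stuck-at-0 is consistent with every test.

M0 stuck-at-0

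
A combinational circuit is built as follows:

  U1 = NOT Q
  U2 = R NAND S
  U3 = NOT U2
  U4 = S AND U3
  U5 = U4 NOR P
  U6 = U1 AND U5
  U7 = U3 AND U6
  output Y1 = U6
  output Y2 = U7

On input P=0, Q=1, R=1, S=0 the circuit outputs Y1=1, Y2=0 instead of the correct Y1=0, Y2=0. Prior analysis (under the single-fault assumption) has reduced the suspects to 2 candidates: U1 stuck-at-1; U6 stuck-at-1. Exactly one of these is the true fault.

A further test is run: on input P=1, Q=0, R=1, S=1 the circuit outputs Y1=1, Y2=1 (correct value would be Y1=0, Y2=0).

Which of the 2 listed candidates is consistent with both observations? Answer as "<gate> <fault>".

Evaluate each candidate on input P=1, Q=0, R=1, S=1:
  U1 stuck-at-1: U1=1 [stuck-at-1], U2=0, U3=1, U4=1, U5=0, U6=0, U7=0 → Y1=0, Y2=0 — eliminated
  U6 stuck-at-1: U1=1, U2=0, U3=1, U4=1, U5=0, U6=1 [stuck-at-1], U7=1 → Y1=1, Y2=1 — matches
Only U6 stuck-at-1 reproduces the observed Y1=1, Y2=1.

U6 stuck-at-1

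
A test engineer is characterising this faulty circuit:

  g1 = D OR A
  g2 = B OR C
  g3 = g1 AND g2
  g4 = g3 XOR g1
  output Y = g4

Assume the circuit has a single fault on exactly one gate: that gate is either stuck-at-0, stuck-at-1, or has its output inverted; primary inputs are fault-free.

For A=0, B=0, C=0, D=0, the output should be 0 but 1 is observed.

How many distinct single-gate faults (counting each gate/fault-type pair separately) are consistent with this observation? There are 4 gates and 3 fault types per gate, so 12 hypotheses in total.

6

Fault-free: g1=0, g2=0, g3=0, g4=0 → 0. Observed 1.
  g1 stuck-at-0: output 0 ✗
  g1 stuck-at-1: output 1 ✓
  g1 inverted output: output 1 ✓
  g2 stuck-at-0: output 0 ✗
  g2 stuck-at-1: output 0 ✗
  g2 inverted output: output 0 ✗
  g3 stuck-at-0: output 0 ✗
  g3 stuck-at-1: output 1 ✓
  g3 inverted output: output 1 ✓
  g4 stuck-at-0: output 0 ✗
  g4 stuck-at-1: output 1 ✓
  g4 inverted output: output 1 ✓
Consistent faults: {g1 stuck-at-1, g1 inverted output, g3 stuck-at-1, g3 inverted output, g4 stuck-at-1, g4 inverted output} — 6 in all.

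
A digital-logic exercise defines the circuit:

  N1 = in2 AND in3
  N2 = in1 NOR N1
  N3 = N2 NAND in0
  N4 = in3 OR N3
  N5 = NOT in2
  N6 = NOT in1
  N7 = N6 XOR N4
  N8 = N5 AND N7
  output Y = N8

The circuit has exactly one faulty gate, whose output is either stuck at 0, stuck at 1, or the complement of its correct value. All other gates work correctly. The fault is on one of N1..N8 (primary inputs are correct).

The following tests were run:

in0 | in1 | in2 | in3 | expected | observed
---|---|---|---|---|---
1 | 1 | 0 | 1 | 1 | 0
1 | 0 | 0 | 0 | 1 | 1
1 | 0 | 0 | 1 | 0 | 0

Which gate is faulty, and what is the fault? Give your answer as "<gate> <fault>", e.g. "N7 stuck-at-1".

Fault-free values for test 1 (in0=1, in1=1, in2=0, in3=1): N1=0, N2=0, N3=1, N4=1, N5=1, N6=0, N7=1, N8=1, giving Y=1. Observed 0.
Test 1: faults giving observed 0 are {N4 stuck-at-0, N4 inverted output, N5 stuck-at-0, N5 inverted output, N6 stuck-at-1, N6 inverted output, N7 stuck-at-0, N7 inverted output, N8 stuck-at-0, N8 inverted output}.
Test 2 (in0=1, in1=0, in2=0, in3=0): fault-free N1=0, N2=1, N3=0, N4=0, N5=1, N6=1, N7=1, N8=1 → 1; observed 1. Eliminates N4 inverted output, N5 stuck-at-0, N5 inverted output, N6 inverted output, N7 stuck-at-0, N7 inverted output, N8 stuck-at-0, N8 inverted output.
Test 3 (in0=1, in1=0, in2=0, in3=1): fault-free N1=0, N2=1, N3=0, N4=1, N5=1, N6=1, N7=0, N8=0 → 0; observed 0. Eliminates N4 stuck-at-0.
Only N6 stuck-at-1 is consistent with every test.

N6 stuck-at-1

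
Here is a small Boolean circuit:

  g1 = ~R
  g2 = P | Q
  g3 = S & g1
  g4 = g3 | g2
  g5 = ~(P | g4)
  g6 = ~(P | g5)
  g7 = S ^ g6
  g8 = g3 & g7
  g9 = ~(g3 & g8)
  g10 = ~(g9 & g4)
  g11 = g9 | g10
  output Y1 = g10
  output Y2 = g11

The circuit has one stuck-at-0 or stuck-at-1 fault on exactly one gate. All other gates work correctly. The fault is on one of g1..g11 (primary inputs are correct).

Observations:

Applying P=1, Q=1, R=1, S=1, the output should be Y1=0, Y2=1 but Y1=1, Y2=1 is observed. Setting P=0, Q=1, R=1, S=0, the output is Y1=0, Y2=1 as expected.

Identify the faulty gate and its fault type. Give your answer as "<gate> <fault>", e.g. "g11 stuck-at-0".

Fault-free values for test 1 (P=1, Q=1, R=1, S=1): g1=0, g2=1, g3=0, g4=1, g5=0, g6=0, g7=1, g8=0, g9=1, g10=0, g11=1, giving Y1=0, Y2=1. Observed Y1=1, Y2=1.
Test 1: faults giving observed Y1=1, Y2=1 are {g1 stuck-at-1, g2 stuck-at-0, g3 stuck-at-1, g4 stuck-at-0, g9 stuck-at-0, g10 stuck-at-1}.
Test 2 (P=0, Q=1, R=1, S=0): fault-free g1=0, g2=1, g3=0, g4=1, g5=0, g6=1, g7=1, g8=0, g9=1, g10=0, g11=1 → Y1=0, Y2=1; observed Y1=0, Y2=1. Eliminates g2 stuck-at-0, g3 stuck-at-1, g4 stuck-at-0, g9 stuck-at-0, g10 stuck-at-1.
Only g1 stuck-at-1 is consistent with every test.

g1 stuck-at-1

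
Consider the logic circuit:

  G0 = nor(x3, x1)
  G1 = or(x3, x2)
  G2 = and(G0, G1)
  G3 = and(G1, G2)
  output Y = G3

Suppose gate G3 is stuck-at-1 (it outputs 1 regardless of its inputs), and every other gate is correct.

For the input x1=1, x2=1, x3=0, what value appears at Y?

Propagate with G3 forced: G0=0, G1=1, G2=0, G3=1 [stuck-at-1].
So Y = 1. (Without the fault it would be 0.)

1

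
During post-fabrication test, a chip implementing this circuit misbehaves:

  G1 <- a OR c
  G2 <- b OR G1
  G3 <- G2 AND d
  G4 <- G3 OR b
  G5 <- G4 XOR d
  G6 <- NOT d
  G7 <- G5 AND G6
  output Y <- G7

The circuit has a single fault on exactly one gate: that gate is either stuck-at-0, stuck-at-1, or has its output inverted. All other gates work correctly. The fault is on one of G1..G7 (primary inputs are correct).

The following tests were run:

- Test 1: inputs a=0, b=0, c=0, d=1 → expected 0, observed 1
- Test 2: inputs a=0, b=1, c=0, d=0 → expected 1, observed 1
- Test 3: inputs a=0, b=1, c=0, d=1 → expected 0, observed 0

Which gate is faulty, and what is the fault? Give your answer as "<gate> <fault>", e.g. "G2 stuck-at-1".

Fault-free values for test 1 (a=0, b=0, c=0, d=1): G1=0, G2=0, G3=0, G4=0, G5=1, G6=0, G7=0, giving Y=0. Observed 1.
Test 1: faults giving observed 1 are {G6 stuck-at-1, G6 inverted output, G7 stuck-at-1, G7 inverted output}.
Test 2 (a=0, b=1, c=0, d=0): fault-free G1=0, G2=1, G3=0, G4=1, G5=1, G6=1, G7=1 → 1; observed 1. Eliminates G6 inverted output, G7 inverted output.
Test 3 (a=0, b=1, c=0, d=1): fault-free G1=0, G2=1, G3=1, G4=1, G5=0, G6=0, G7=0 → 0; observed 0. Eliminates G7 stuck-at-1.
Only G6 stuck-at-1 is consistent with every test.

G6 stuck-at-1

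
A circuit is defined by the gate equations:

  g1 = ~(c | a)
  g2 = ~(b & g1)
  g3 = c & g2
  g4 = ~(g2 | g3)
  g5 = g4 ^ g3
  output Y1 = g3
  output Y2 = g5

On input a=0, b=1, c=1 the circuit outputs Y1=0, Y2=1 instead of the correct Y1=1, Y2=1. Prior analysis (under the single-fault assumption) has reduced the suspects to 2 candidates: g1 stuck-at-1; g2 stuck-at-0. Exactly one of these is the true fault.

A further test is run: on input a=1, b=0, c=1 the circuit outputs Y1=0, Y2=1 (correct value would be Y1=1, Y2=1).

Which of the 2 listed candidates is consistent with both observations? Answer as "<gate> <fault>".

g2 stuck-at-0

Evaluate each candidate on input a=1, b=0, c=1:
  g1 stuck-at-1: g1=1 [stuck-at-1], g2=1, g3=1, g4=0, g5=1 → Y1=1, Y2=1 — eliminated
  g2 stuck-at-0: g1=0, g2=0 [stuck-at-0], g3=0, g4=1, g5=1 → Y1=0, Y2=1 — matches
Only g2 stuck-at-0 reproduces the observed Y1=0, Y2=1.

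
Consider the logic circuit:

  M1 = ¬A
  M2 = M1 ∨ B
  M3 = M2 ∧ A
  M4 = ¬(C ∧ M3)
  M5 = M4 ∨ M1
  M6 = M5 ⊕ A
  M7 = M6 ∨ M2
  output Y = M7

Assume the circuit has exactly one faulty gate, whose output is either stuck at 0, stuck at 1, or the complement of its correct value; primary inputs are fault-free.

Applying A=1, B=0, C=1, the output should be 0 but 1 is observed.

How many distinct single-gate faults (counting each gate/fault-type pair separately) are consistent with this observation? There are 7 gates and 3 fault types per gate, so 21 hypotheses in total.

14

Fault-free: M1=0, M2=0, M3=0, M4=1, M5=1, M6=0, M7=0 → 0. Observed 1.
  M1: stuck-at-1, inverted output ✓; others ✗
  M2: stuck-at-1, inverted output ✓; others ✗
  M3: stuck-at-1, inverted output ✓; others ✗
  M4: stuck-at-0, inverted output ✓; others ✗
  M5: stuck-at-0, inverted output ✓; others ✗
  M6: stuck-at-1, inverted output ✓; others ✗
  M7: stuck-at-1, inverted output ✓; others ✗
Consistent faults: {M1 stuck-at-1, M1 inverted output, M2 stuck-at-1, M2 inverted output, M3 stuck-at-1, M3 inverted output, M4 stuck-at-0, M4 inverted output, M5 stuck-at-0, M5 inverted output, M6 stuck-at-1, M6 inverted output, M7 stuck-at-1, M7 inverted output} — 14 in all.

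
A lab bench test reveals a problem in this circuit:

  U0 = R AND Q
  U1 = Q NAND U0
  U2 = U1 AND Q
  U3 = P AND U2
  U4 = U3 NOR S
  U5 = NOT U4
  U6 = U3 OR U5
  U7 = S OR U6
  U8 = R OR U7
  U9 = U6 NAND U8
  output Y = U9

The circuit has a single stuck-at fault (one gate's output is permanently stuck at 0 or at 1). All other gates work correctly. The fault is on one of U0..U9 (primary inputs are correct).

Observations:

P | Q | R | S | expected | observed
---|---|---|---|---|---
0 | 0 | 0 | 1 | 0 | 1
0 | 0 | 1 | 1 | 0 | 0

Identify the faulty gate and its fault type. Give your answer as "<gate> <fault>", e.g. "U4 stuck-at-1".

Fault-free values for test 1 (P=0, Q=0, R=0, S=1): U0=0, U1=1, U2=0, U3=0, U4=0, U5=1, U6=1, U7=1, U8=1, U9=0, giving Y=0. Observed 1.
Test 1: faults giving observed 1 are {U4 stuck-at-1, U5 stuck-at-0, U6 stuck-at-0, U7 stuck-at-0, U8 stuck-at-0, U9 stuck-at-1}.
Test 2 (P=0, Q=0, R=1, S=1): fault-free U0=0, U1=1, U2=0, U3=0, U4=0, U5=1, U6=1, U7=1, U8=1, U9=0 → 0; observed 0. Eliminates U4 stuck-at-1, U5 stuck-at-0, U6 stuck-at-0, U8 stuck-at-0, U9 stuck-at-1.
Only U7 stuck-at-0 is consistent with every test.

U7 stuck-at-0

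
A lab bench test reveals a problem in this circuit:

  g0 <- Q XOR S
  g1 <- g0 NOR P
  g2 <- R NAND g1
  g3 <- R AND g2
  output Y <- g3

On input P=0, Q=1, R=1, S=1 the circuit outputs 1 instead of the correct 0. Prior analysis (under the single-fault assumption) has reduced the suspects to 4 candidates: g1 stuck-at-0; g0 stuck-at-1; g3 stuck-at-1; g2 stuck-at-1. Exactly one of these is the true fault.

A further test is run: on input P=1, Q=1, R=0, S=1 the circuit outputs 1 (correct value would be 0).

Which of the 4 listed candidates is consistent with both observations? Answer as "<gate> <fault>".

Evaluate each candidate on input P=1, Q=1, R=0, S=1:
  g1 stuck-at-0: g0=0, g1=0 [stuck-at-0], g2=1, g3=0 → 0 — eliminated
  g0 stuck-at-1: g0=1 [stuck-at-1], g1=0, g2=1, g3=0 → 0 — eliminated
  g3 stuck-at-1: g0=0, g1=0, g2=1, g3=1 [stuck-at-1] → 1 — matches
  g2 stuck-at-1: g0=0, g1=0, g2=1 [stuck-at-1], g3=0 → 0 — eliminated
Only g3 stuck-at-1 reproduces the observed 1.

g3 stuck-at-1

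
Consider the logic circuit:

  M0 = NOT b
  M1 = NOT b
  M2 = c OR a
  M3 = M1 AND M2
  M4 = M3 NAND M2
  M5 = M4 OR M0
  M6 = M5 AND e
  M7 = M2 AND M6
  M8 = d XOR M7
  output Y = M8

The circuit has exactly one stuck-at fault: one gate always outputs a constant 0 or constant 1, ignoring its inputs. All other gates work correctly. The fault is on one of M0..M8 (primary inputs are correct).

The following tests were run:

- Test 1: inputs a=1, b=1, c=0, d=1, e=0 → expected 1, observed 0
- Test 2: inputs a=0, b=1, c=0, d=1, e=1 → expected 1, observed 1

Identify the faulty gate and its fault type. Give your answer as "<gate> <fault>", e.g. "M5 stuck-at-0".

M6 stuck-at-1

Fault-free values for test 1 (a=1, b=1, c=0, d=1, e=0): M0=0, M1=0, M2=1, M3=0, M4=1, M5=1, M6=0, M7=0, M8=1, giving Y=1. Observed 0.
Test 1: faults giving observed 0 are {M6 stuck-at-1, M7 stuck-at-1, M8 stuck-at-0}.
Test 2 (a=0, b=1, c=0, d=1, e=1): fault-free M0=0, M1=0, M2=0, M3=0, M4=1, M5=1, M6=1, M7=0, M8=1 → 1; observed 1. Eliminates M7 stuck-at-1, M8 stuck-at-0.
Only M6 stuck-at-1 is consistent with every test.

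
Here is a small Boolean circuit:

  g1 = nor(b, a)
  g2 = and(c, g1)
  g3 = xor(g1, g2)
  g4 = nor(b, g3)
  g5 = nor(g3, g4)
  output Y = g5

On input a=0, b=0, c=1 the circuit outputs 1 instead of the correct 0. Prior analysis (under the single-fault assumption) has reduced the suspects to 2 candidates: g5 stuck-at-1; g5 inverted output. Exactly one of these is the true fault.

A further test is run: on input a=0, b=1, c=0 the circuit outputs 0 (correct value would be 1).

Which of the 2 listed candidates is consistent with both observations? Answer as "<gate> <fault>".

Evaluate each candidate on input a=0, b=1, c=0:
  g5 stuck-at-1: g1=0, g2=0, g3=0, g4=0, g5=1 [stuck-at-1] → 1 — eliminated
  g5 inverted output: g1=0, g2=0, g3=0, g4=0, g5=0 [inverted output] → 0 — matches
Only g5 inverted output reproduces the observed 0.

g5 inverted output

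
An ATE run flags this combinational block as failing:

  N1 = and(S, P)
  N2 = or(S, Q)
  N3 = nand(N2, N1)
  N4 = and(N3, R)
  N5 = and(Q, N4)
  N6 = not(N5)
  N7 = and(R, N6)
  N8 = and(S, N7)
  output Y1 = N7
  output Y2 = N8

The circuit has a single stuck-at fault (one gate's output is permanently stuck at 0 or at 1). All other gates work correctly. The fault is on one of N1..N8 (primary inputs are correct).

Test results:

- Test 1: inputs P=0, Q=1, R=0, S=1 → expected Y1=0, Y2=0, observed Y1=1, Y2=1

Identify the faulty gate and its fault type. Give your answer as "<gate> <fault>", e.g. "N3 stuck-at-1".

Fault-free values for test 1 (P=0, Q=1, R=0, S=1): N1=0, N2=1, N3=1, N4=0, N5=0, N6=1, N7=0, N8=0, giving Y1=0, Y2=0. Observed Y1=1, Y2=1.
Test 1: faults giving observed Y1=1, Y2=1 are {N7 stuck-at-1}.
Only N7 stuck-at-1 is consistent with every test.

N7 stuck-at-1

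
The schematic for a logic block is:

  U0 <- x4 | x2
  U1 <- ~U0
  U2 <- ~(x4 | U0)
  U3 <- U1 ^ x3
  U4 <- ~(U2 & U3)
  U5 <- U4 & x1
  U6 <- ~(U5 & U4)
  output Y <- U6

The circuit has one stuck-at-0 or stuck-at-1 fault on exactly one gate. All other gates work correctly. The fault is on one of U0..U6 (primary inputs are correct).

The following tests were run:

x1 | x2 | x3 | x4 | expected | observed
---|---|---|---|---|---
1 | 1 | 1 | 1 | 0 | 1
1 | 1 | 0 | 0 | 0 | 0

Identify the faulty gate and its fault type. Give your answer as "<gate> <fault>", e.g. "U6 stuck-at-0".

Fault-free values for test 1 (x1=1, x2=1, x3=1, x4=1): U0=1, U1=0, U2=0, U3=1, U4=1, U5=1, U6=0, giving Y=0. Observed 1.
Test 1: faults giving observed 1 are {U2 stuck-at-1, U4 stuck-at-0, U5 stuck-at-0, U6 stuck-at-1}.
Test 2 (x1=1, x2=1, x3=0, x4=0): fault-free U0=1, U1=0, U2=0, U3=0, U4=1, U5=1, U6=0 → 0; observed 0. Eliminates U4 stuck-at-0, U5 stuck-at-0, U6 stuck-at-1.
Only U2 stuck-at-1 is consistent with every test.

U2 stuck-at-1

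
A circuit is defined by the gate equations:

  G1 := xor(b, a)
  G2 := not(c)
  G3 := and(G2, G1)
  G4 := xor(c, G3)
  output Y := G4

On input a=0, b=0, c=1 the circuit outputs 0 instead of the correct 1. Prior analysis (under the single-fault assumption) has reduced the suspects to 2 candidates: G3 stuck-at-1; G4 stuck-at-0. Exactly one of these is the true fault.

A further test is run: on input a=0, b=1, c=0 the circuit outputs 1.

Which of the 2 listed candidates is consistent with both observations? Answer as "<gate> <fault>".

G3 stuck-at-1

Evaluate each candidate on input a=0, b=1, c=0:
  G3 stuck-at-1: G1=1, G2=1, G3=1 [stuck-at-1], G4=1 → 1 — matches
  G4 stuck-at-0: G1=1, G2=1, G3=1, G4=0 [stuck-at-0] → 0 — eliminated
Only G3 stuck-at-1 reproduces the observed 1.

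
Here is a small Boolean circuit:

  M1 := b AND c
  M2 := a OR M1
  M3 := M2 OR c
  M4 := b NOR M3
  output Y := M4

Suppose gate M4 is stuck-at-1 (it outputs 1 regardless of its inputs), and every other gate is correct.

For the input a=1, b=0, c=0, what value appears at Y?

Propagate with M4 forced: M1=0, M2=1, M3=1, M4=1 [stuck-at-1].
So Y = 1. (Without the fault it would be 0.)

1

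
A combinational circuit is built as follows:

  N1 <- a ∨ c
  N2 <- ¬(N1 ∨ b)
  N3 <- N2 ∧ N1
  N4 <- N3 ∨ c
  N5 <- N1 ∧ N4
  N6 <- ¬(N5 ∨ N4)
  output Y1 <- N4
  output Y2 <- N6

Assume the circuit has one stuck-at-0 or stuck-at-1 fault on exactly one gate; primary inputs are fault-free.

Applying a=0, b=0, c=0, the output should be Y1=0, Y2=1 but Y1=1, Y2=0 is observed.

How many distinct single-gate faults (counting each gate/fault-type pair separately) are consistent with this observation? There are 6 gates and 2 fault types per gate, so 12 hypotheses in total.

Fault-free: N1=0, N2=1, N3=0, N4=0, N5=0, N6=1 → Y1=0, Y2=1. Observed Y1=1, Y2=0.
  N1 stuck-at-0: output Y1=0, Y2=1 ✗
  N1 stuck-at-1: output Y1=0, Y2=1 ✗
  N2 stuck-at-0: output Y1=0, Y2=1 ✗
  N2 stuck-at-1: output Y1=0, Y2=1 ✗
  N3 stuck-at-0: output Y1=0, Y2=1 ✗
  N3 stuck-at-1: output Y1=1, Y2=0 ✓
  N4 stuck-at-0: output Y1=0, Y2=1 ✗
  N4 stuck-at-1: output Y1=1, Y2=0 ✓
  N5 stuck-at-0: output Y1=0, Y2=1 ✗
  N5 stuck-at-1: output Y1=0, Y2=0 ✗
  N6 stuck-at-0: output Y1=0, Y2=0 ✗
  N6 stuck-at-1: output Y1=0, Y2=1 ✗
Consistent faults: {N3 stuck-at-1, N4 stuck-at-1} — 2 in all.

2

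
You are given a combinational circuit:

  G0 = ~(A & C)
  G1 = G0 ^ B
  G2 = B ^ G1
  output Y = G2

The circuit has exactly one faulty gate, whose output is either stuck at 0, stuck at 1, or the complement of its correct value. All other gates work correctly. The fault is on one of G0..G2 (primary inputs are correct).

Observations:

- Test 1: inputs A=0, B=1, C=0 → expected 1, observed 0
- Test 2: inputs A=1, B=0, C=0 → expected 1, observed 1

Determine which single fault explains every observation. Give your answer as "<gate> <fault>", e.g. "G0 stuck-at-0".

G1 stuck-at-1

Fault-free values for test 1 (A=0, B=1, C=0): G0=1, G1=0, G2=1, giving Y=1. Observed 0.
Test 1: faults giving observed 0 are {G0 stuck-at-0, G0 inverted output, G1 stuck-at-1, G1 inverted output, G2 stuck-at-0, G2 inverted output}.
Test 2 (A=1, B=0, C=0): fault-free G0=1, G1=1, G2=1 → 1; observed 1. Eliminates G0 stuck-at-0, G0 inverted output, G1 inverted output, G2 stuck-at-0, G2 inverted output.
Only G1 stuck-at-1 is consistent with every test.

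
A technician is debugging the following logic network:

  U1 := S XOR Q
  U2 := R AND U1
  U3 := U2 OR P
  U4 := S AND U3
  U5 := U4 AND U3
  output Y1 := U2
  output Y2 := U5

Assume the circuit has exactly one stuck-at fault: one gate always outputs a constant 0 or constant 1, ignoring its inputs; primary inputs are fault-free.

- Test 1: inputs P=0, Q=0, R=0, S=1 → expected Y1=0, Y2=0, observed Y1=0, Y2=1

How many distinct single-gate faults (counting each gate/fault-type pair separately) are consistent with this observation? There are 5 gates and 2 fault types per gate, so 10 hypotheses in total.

Fault-free: U1=1, U2=0, U3=0, U4=0, U5=0 → Y1=0, Y2=0. Observed Y1=0, Y2=1.
  U1 stuck-at-0: output Y1=0, Y2=0 ✗
  U1 stuck-at-1: output Y1=0, Y2=0 ✗
  U2 stuck-at-0: output Y1=0, Y2=0 ✗
  U2 stuck-at-1: output Y1=1, Y2=1 ✗
  U3 stuck-at-0: output Y1=0, Y2=0 ✗
  U3 stuck-at-1: output Y1=0, Y2=1 ✓
  U4 stuck-at-0: output Y1=0, Y2=0 ✗
  U4 stuck-at-1: output Y1=0, Y2=0 ✗
  U5 stuck-at-0: output Y1=0, Y2=0 ✗
  U5 stuck-at-1: output Y1=0, Y2=1 ✓
Consistent faults: {U3 stuck-at-1, U5 stuck-at-1} — 2 in all.

2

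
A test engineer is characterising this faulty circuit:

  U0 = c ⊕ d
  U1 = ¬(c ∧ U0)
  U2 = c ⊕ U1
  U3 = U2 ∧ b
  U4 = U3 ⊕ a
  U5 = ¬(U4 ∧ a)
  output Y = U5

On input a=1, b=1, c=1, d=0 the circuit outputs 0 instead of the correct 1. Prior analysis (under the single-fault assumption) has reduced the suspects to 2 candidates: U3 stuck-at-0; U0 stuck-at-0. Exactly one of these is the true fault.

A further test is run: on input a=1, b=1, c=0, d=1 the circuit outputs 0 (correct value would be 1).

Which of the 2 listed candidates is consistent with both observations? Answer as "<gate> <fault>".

U3 stuck-at-0

Evaluate each candidate on input a=1, b=1, c=0, d=1:
  U3 stuck-at-0: U0=1, U1=1, U2=1, U3=0 [stuck-at-0], U4=1, U5=0 → 0 — matches
  U0 stuck-at-0: U0=0 [stuck-at-0], U1=1, U2=1, U3=1, U4=0, U5=1 → 1 — eliminated
Only U3 stuck-at-0 reproduces the observed 0.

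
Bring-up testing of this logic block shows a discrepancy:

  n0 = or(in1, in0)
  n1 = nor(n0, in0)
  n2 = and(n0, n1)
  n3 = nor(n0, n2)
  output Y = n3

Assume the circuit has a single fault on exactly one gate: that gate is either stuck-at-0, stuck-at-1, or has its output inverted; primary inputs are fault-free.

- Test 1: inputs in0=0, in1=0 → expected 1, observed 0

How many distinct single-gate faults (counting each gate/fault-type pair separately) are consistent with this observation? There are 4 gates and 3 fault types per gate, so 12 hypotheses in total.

6

Fault-free: n0=0, n1=1, n2=0, n3=1 → 1. Observed 0.
  n0 stuck-at-0: output 1 ✗
  n0 stuck-at-1: output 0 ✓
  n0 inverted output: output 0 ✓
  n1 stuck-at-0: output 1 ✗
  n1 stuck-at-1: output 1 ✗
  n1 inverted output: output 1 ✗
  n2 stuck-at-0: output 1 ✗
  n2 stuck-at-1: output 0 ✓
  n2 inverted output: output 0 ✓
  n3 stuck-at-0: output 0 ✓
  n3 stuck-at-1: output 1 ✗
  n3 inverted output: output 0 ✓
Consistent faults: {n0 stuck-at-1, n0 inverted output, n2 stuck-at-1, n2 inverted output, n3 stuck-at-0, n3 inverted output} — 6 in all.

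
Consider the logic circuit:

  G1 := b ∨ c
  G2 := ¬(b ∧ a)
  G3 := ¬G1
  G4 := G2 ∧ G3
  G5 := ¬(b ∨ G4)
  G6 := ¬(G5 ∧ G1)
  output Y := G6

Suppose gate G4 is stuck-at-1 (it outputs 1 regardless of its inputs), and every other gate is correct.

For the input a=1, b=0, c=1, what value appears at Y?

Propagate with G4 forced: G1=1, G2=1, G3=0, G4=1 [stuck-at-1], G5=0, G6=1.
So Y = 1. (Without the fault it would be 0.)

1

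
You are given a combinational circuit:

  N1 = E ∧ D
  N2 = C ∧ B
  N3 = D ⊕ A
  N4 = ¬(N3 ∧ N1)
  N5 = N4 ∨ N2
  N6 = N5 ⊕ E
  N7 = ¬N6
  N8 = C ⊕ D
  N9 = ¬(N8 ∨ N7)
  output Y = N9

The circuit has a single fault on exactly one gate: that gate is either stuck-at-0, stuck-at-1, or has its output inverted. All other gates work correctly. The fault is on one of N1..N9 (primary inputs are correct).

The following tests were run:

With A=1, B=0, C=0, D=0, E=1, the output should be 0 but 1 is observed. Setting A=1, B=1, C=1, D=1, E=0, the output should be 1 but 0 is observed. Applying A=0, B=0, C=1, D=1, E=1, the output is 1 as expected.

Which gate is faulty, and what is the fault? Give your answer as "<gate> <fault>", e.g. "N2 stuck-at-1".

N5 stuck-at-0

Fault-free values for test 1 (A=1, B=0, C=0, D=0, E=1): N1=0, N2=0, N3=1, N4=1, N5=1, N6=0, N7=1, N8=0, N9=0, giving Y=0. Observed 1.
Test 1: faults giving observed 1 are {N1 stuck-at-1, N1 inverted output, N4 stuck-at-0, N4 inverted output, N5 stuck-at-0, N5 inverted output, N6 stuck-at-1, N6 inverted output, N7 stuck-at-0, N7 inverted output, N9 stuck-at-1, N9 inverted output}.
Test 2 (A=1, B=1, C=1, D=1, E=0): fault-free N1=0, N2=1, N3=0, N4=1, N5=1, N6=1, N7=0, N8=0, N9=1 → 1; observed 0. Eliminates N1 stuck-at-1, N1 inverted output, N4 stuck-at-0, N4 inverted output, N6 stuck-at-1, N7 stuck-at-0, N9 stuck-at-1.
Test 3 (A=0, B=0, C=1, D=1, E=1): fault-free N1=1, N2=0, N3=1, N4=0, N5=0, N6=1, N7=0, N8=0, N9=1 → 1; observed 1. Eliminates N5 inverted output, N6 inverted output, N7 inverted output, N9 inverted output.
Only N5 stuck-at-0 is consistent with every test.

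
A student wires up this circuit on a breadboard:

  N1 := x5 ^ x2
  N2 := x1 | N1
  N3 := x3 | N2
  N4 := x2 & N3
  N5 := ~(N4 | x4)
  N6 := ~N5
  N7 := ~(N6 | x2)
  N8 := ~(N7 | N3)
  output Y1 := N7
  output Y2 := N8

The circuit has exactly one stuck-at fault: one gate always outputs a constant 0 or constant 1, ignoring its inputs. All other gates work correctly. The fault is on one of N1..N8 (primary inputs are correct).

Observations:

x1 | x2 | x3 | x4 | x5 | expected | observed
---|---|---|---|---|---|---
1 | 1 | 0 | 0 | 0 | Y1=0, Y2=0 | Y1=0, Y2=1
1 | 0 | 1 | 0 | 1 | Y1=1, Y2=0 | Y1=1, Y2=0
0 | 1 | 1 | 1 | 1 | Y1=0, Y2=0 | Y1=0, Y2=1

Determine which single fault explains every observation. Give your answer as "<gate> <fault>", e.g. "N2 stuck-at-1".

N3 stuck-at-0

Fault-free values for test 1 (x1=1, x2=1, x3=0, x4=0, x5=0): N1=1, N2=1, N3=1, N4=1, N5=0, N6=1, N7=0, N8=0, giving Y1=0, Y2=0. Observed Y1=0, Y2=1.
Test 1: faults giving observed Y1=0, Y2=1 are {N2 stuck-at-0, N3 stuck-at-0, N8 stuck-at-1}.
Test 2 (x1=1, x2=0, x3=1, x4=0, x5=1): fault-free N1=1, N2=1, N3=1, N4=0, N5=1, N6=0, N7=1, N8=0 → Y1=1, Y2=0; observed Y1=1, Y2=0. Eliminates N8 stuck-at-1.
Test 3 (x1=0, x2=1, x3=1, x4=1, x5=1): fault-free N1=0, N2=0, N3=1, N4=1, N5=0, N6=1, N7=0, N8=0 → Y1=0, Y2=0; observed Y1=0, Y2=1. Eliminates N2 stuck-at-0.
Only N3 stuck-at-0 is consistent with every test.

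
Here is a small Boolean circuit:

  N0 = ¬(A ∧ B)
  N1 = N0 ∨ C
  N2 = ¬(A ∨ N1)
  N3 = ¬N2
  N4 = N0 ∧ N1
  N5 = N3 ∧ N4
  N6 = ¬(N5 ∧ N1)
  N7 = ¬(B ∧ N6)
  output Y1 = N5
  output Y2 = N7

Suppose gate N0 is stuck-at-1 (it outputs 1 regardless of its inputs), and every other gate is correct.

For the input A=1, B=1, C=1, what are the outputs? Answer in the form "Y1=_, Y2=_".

Y1=1, Y2=1

Propagate with N0 forced: N0=1 [stuck-at-1], N1=1, N2=0, N3=1, N4=1, N5=1, N6=0, N7=1.
So the outputs are Y1=1, Y2=1. (Without the fault they would be Y1=0, Y2=0.)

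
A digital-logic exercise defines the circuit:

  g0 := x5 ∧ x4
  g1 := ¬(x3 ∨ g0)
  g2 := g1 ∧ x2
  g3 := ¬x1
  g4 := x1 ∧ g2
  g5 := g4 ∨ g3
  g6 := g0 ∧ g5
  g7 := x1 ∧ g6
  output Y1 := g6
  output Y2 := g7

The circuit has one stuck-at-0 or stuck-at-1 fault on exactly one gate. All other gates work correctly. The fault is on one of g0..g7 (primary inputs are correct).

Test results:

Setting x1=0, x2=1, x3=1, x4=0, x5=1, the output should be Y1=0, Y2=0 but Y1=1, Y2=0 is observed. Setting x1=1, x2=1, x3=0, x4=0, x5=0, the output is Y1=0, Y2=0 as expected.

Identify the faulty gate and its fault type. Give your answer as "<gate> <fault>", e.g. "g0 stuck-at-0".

Fault-free values for test 1 (x1=0, x2=1, x3=1, x4=0, x5=1): g0=0, g1=0, g2=0, g3=1, g4=0, g5=1, g6=0, g7=0, giving Y1=0, Y2=0. Observed Y1=1, Y2=0.
Test 1: faults giving observed Y1=1, Y2=0 are {g0 stuck-at-1, g6 stuck-at-1}.
Test 2 (x1=1, x2=1, x3=0, x4=0, x5=0): fault-free g0=0, g1=1, g2=1, g3=0, g4=1, g5=1, g6=0, g7=0 → Y1=0, Y2=0; observed Y1=0, Y2=0. Eliminates g6 stuck-at-1.
Only g0 stuck-at-1 is consistent with every test.

g0 stuck-at-1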